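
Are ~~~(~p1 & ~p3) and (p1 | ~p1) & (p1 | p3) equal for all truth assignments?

E1: ~~~(~p1 & ~p3)
    = ~(~p1 & ~p3)   [double negation]
    = p1 | p3   [De Morgan]
E2: (p1 | ~p1) & (p1 | p3)
    = p1 | p3   [complement / identity]
Both reduce to p1 | p3, so they are equivalent.

Yes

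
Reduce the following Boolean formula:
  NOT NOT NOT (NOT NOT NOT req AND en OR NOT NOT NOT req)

NOT NOT NOT (NOT NOT NOT req AND en OR NOT NOT NOT req)
= NOT (NOT NOT NOT req AND en OR NOT NOT NOT req)   [double negation]
= NOT NOT NOT NOT req   [absorption]
= NOT NOT req   [double negation]
= req   [double negation]

req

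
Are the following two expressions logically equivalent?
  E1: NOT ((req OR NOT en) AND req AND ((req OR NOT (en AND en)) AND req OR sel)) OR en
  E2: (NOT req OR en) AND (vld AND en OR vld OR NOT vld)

Yes

E1: NOT ((req OR NOT en) AND req AND ((req OR NOT (en AND en)) AND req OR sel)) OR en
    = NOT ((req OR NOT en) AND req AND ((req OR NOT en) AND req OR sel)) OR en   [idempotence]
    = NOT ((req OR NOT en) AND req) OR en   [absorption]
    = NOT req OR en   [absorption]
E2: (NOT req OR en) AND (vld AND en OR vld OR NOT vld)
    = (NOT req OR en) AND (vld OR NOT vld)   [absorption]
    = NOT req OR en   [complement / identity]
Both reduce to NOT req OR en, so they are equivalent.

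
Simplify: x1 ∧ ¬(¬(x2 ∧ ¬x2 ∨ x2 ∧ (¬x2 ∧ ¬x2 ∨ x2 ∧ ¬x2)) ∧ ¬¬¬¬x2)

x1 ∧ ¬x2

x1 ∧ ¬(¬(x2 ∧ ¬x2 ∨ x2 ∧ (¬x2 ∧ ¬x2 ∨ x2 ∧ ¬x2)) ∧ ¬¬¬¬x2)
= x1 ∧ ¬(¬(x2 ∧ ¬x2 ∨ x2 ∧ ¬x2) ∧ ¬¬¬¬x2)   [distribution]
= x1 ∧ (x2 ∧ ¬x2 ∨ x2 ∧ ¬x2 ∨ ¬¬¬x2)   [De Morgan]
= x1 ∧ (x2 ∧ ¬x2 ∨ ¬¬¬x2)   [idempotence]
= x1 ∧ ¬¬¬x2   [complement / identity]
= x1 ∧ ¬x2   [double negation]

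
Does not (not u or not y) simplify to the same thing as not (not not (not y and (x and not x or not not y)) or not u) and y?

E1: not (not u or not y)
    = u and y
E2: not (not not (not y and (x and not x or not not y)) or not u) and y
    = not (not y and (x and not x or not not y)) and u and y
    = not (not y and not not y) and u and y
    = (y or not y) and u and y
    = u and y
Both reduce to u and y, so they are equivalent.

Yes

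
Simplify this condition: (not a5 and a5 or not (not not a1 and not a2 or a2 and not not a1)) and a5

(not a5 and a5 or not (not not a1 and not a2 or a2 and not not a1)) and a5
= (not a5 and a5 or not not not a1) and a5
= not not not a1 and a5
= not a1 and a5

not a1 and a5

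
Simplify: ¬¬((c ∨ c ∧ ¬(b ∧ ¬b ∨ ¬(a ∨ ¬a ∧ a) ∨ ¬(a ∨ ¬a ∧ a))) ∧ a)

¬¬((c ∨ c ∧ ¬(b ∧ ¬b ∨ ¬(a ∨ ¬a ∧ a) ∨ ¬(a ∨ ¬a ∧ a))) ∧ a)
= ¬¬((c ∨ c ∧ ¬(¬(a ∨ ¬a ∧ a) ∨ ¬(a ∨ ¬a ∧ a))) ∧ a)   — complement / identity
= ¬¬((c ∨ c ∧ ¬¬(a ∨ ¬a ∧ a)) ∧ a)   — idempotence
= ¬¬((c ∨ c ∧ ¬¬a) ∧ a)   — complement / identity
= ¬¬((c ∨ c ∧ a) ∧ a)   — double negation
= ¬¬(c ∧ a)   — absorption
= c ∧ a   — double negation

c ∧ a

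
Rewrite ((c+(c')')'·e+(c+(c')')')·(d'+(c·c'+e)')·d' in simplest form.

((c+(c')')'·e+(c+(c')')')·(d'+(c·c'+e)')·d'
= ((c+(c')')'·e+(c+(c')')')·(d'+e')·d'   (complement / identity)
= ((c+(c')')'·e+(c+(c')')')·d'   (absorption)
= (c+(c')')'·d'   (absorption)
= (c+c)'·d'   (double negation)
= c'·d'   (idempotence)

c'·d'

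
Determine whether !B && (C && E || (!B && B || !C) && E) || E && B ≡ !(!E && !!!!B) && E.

E1: !B && (C && E || (!B && B || !C) && E) || E && B
    = !B && (C && E || !C && E) || E && B
    = !B && E || E && B
    = E
E2: !(!E && !!!!B) && E
    = !(!E && !!B) && E
    = (E || !B) && E
    = E
Both reduce to E, so they are equivalent.

Yes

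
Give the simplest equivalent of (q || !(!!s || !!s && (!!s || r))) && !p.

(q || !s) && !p

(q || !(!!s || !!s && (!!s || r))) && !p
= (q || !(!!s || !!s)) && !p   (absorption)
= (q || !s && !s) && !p   (De Morgan)
= (q || !s) && !p   (idempotence)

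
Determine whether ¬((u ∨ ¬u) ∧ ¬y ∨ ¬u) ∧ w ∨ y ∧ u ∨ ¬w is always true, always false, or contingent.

¬((u ∨ ¬u) ∧ ¬y ∨ ¬u) ∧ w ∨ y ∧ u ∨ ¬w
= ¬(¬y ∨ ¬u) ∧ w ∨ y ∧ u ∨ ¬w   [complement / identity]
= y ∧ u ∧ w ∨ y ∧ u ∨ ¬w   [De Morgan]
= y ∧ u ∨ ¬w   [absorption]
This depends on u, w, y, so it is not a constant.

contingent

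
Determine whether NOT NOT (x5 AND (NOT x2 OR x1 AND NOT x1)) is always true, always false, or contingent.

contingent

NOT NOT (x5 AND (NOT x2 OR x1 AND NOT x1))
= NOT NOT (x5 AND NOT x2)   — complement / identity
= x5 AND NOT x2   — double negation
This depends on x2, x5, so it is not a constant.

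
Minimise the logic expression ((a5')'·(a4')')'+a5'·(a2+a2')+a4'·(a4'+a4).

((a5')'·(a4')')'+a5'·(a2+a2')+a4'·(a4'+a4)
= a5'+a4'+a5'·(a2+a2')+a4'·(a4'+a4)
= a5'+a4'+a5'·(a2+a2')+a4'
= a5'+a4'+a5'+a4'
= a5'+a4'

a5'+a4'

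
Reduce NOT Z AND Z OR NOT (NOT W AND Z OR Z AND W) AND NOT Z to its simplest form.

NOT Z AND Z OR NOT (NOT W AND Z OR Z AND W) AND NOT Z
= NOT Z AND Z OR NOT Z AND NOT Z   — distribution
= NOT Z   — distribution

NOT Z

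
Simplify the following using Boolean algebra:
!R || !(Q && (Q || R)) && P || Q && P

!R || !(Q && (Q || R)) && P || Q && P
= !R || !Q && P || Q && P   [absorption]
= !R || P   [distribution]

!R || P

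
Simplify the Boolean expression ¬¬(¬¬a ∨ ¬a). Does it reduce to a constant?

¬¬(¬¬a ∨ ¬a)
= ¬¬a ∨ ¬a
= a ∨ ¬a
= True

True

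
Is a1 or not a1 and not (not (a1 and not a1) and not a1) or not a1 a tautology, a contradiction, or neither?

tautology

a1 or not a1 and not (not (a1 and not a1) and not a1) or not a1
= a1 or not a1 and (a1 and not a1 or a1) or not a1   — De Morgan
= a1 or not a1 and a1 or not a1   — complement / identity
= a1 or not a1   — complement / identity
= True   — complement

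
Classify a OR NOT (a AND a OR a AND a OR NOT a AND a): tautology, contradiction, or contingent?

a OR NOT (a AND a OR a AND a OR NOT a AND a)
= a OR NOT (a AND a OR NOT a AND a)   — idempotence
= a OR NOT a   — distribution
= TRUE   — complement

tautology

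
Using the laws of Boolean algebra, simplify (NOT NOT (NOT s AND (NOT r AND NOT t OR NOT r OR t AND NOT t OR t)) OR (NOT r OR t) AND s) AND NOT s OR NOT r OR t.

(NOT NOT (NOT s AND (NOT r AND NOT t OR NOT r OR t AND NOT t OR t)) OR (NOT r OR t) AND s) AND NOT s OR NOT r OR t
= (NOT NOT (NOT s AND (NOT r AND NOT t OR NOT r OR t)) OR (NOT r OR t) AND s) AND NOT s OR NOT r OR t   [complement / identity]
= (NOT s AND (NOT r AND NOT t OR NOT r OR t) OR (NOT r OR t) AND s) AND NOT s OR NOT r OR t   [double negation]
= (NOT s AND (NOT r OR t) OR (NOT r OR t) AND s) AND NOT s OR NOT r OR t   [absorption]
= (NOT r OR t) AND NOT s OR NOT r OR t   [distribution]
= NOT r OR t   [absorption]

NOT r OR t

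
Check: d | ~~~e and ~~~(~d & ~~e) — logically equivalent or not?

Yes

E1: d | ~~~e
    = d | ~e   (double negation)
E2: ~~~(~d & ~~e)
    = ~~(d | ~e)   (De Morgan)
    = d | ~e   (double negation)
Both reduce to d | ~e, so they are equivalent.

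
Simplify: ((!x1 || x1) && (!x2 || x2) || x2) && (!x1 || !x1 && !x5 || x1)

true

((!x1 || x1) && (!x2 || x2) || x2) && (!x1 || !x1 && !x5 || x1)
= ((!x1 || x1) && (!x2 || x2) || x2) && (!x1 || x1)   (absorption)
= (!x1 || x1 || x2) && (!x1 || x1)   (complement / identity)
= !x1 || x1   (absorption)
= true   (complement)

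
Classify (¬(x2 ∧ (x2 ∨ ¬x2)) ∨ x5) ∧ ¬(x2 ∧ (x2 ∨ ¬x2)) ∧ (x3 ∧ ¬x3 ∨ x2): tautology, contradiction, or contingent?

(¬(x2 ∧ (x2 ∨ ¬x2)) ∨ x5) ∧ ¬(x2 ∧ (x2 ∨ ¬x2)) ∧ (x3 ∧ ¬x3 ∨ x2)
= (¬(x2 ∧ (x2 ∨ ¬x2)) ∨ x5) ∧ ¬(x2 ∧ (x2 ∨ ¬x2)) ∧ x2   — complement / identity
= ¬(x2 ∧ (x2 ∨ ¬x2)) ∧ x2   — absorption
= ¬x2 ∧ x2   — complement / identity
= False   — complement

contradiction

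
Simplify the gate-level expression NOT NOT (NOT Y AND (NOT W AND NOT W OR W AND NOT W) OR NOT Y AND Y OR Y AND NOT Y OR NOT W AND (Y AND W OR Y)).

NOT W

NOT NOT (NOT Y AND (NOT W AND NOT W OR W AND NOT W) OR NOT Y AND Y OR Y AND NOT Y OR NOT W AND (Y AND W OR Y))
= NOT NOT (NOT Y AND (NOT W AND NOT W OR W AND NOT W) OR NOT Y AND Y OR Y AND NOT Y OR NOT W AND Y)
= NOT NOT (NOT Y AND (NOT W AND NOT W OR W AND NOT W) OR Y AND NOT Y OR NOT W AND Y)
= NOT NOT (NOT Y AND NOT W OR Y AND NOT Y OR NOT W AND Y)
= NOT NOT (NOT Y AND NOT W OR NOT W AND Y)
= NOT NOT NOT W
= NOT W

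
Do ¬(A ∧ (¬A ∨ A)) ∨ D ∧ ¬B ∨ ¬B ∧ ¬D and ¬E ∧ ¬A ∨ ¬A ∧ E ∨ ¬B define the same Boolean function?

Yes

E1: ¬(A ∧ (¬A ∨ A)) ∨ D ∧ ¬B ∨ ¬B ∧ ¬D
    = ¬(A ∧ (¬A ∨ A)) ∨ ¬B   (distribution)
    = ¬A ∨ ¬B   (complement / identity)
E2: ¬E ∧ ¬A ∨ ¬A ∧ E ∨ ¬B
    = ¬A ∨ ¬B   (distribution)
Both reduce to ¬A ∨ ¬B, so they are equivalent.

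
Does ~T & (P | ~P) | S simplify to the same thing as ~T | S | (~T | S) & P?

E1: ~T & (P | ~P) | S
    = ~T | S   — complement / identity
E2: ~T | S | (~T | S) & P
    = ~T | S   — absorption
Both reduce to ~T | S, so they are equivalent.

Yes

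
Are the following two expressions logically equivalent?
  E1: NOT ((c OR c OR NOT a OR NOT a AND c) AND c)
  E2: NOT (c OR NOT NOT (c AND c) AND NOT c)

Yes

E1: NOT ((c OR c OR NOT a OR NOT a AND c) AND c)
    = NOT ((c OR NOT a OR NOT a AND c) AND c)   (idempotence)
    = NOT ((c OR NOT a) AND c)   (absorption)
    = NOT c   (absorption)
E2: NOT (c OR NOT NOT (c AND c) AND NOT c)
    = NOT (c OR NOT NOT c AND NOT c)   (idempotence)
    = NOT (c OR c AND NOT c)   (double negation)
    = NOT c   (complement / identity)
Both reduce to NOT c, so they are equivalent.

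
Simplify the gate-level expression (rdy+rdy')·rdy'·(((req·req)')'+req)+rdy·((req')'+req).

(rdy+rdy')·rdy'·(((req·req)')'+req)+rdy·((req')'+req)
= (rdy+rdy')·rdy'·((req')'+req)+rdy·((req')'+req)
= rdy'·((req')'+req)+rdy·((req')'+req)
= (req')'+req
= req+req
= req

req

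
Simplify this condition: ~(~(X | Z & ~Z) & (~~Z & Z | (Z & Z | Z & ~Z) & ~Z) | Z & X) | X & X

~(~(X | Z & ~Z) & (~~Z & Z | (Z & Z | Z & ~Z) & ~Z) | Z & X) | X & X
= ~(~(X | Z & ~Z) & (Z & Z | (Z & Z | Z & ~Z) & ~Z) | Z & X) | X & X   [double negation]
= ~(~(X | Z & ~Z) & (Z & Z | Z & ~Z) | Z & X) | X & X   [distribution]
= ~(~(X | Z & ~Z) & (Z & Z | Z & ~Z) | Z & X) | X   [idempotence]
= ~(~X & (Z & Z | Z & ~Z) | Z & X) | X   [complement / identity]
= ~(~X & Z | Z & X) | X   [distribution]
= ~Z | X   [distribution]

~Z | X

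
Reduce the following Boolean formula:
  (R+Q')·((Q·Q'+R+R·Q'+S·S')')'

R

(R+Q')·((Q·Q'+R+R·Q'+S·S')')'
= (R+Q')·((Q·Q'+R+S·S')')'
= (R+Q')·(Q·Q'+R+S·S')
= (R+Q')·(R+S·S')
= (R+Q')·R
= R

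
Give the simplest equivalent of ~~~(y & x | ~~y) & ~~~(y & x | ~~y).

~~~(y & x | ~~y) & ~~~(y & x | ~~y)
= ~~~(y & x | ~~y)   [idempotence]
= ~(y & x | ~~y)   [double negation]
= ~(y & x | y)   [double negation]
= ~y   [absorption]

~y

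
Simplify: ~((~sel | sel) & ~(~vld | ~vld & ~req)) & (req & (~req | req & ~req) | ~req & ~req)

~vld & ~req

~((~sel | sel) & ~(~vld | ~vld & ~req)) & (req & (~req | req & ~req) | ~req & ~req)
= ~((~sel | sel) & ~(~vld | ~vld & ~req)) & (req & ~req | ~req & ~req)   — complement / identity
= ~~(~vld | ~vld & ~req) & (req & ~req | ~req & ~req)   — complement / identity
= (~vld | ~vld & ~req) & (req & ~req | ~req & ~req)   — double negation
= (~vld | ~vld & ~req) & ~req   — distribution
= ~vld & ~req   — absorption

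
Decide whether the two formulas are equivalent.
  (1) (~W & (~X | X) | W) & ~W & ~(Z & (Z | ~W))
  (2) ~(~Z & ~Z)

E1: (~W & (~X | X) | W) & ~W & ~(Z & (Z | ~W))
    = (~W | W) & ~W & ~(Z & (Z | ~W))   — complement / identity
    = (~W | W) & ~W & ~Z   — absorption
    = ~W & ~Z   — complement / identity
E2: ~(~Z & ~Z)
    = Z | Z   — De Morgan
    = Z   — idempotence
These differ: at W=1, X=0, Z=1, E1 = 0 but E2 = 1.

No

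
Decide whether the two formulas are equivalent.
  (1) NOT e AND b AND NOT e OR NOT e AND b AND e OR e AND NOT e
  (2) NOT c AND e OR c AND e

E1: NOT e AND b AND NOT e OR NOT e AND b AND e OR e AND NOT e
    = NOT e AND b OR e AND NOT e   — distribution
    = NOT e AND b   — complement / identity
E2: NOT c AND e OR c AND e
    = e   — distribution
These differ: at b=1, c=0, e=1, E1 = 0 but E2 = 1.

No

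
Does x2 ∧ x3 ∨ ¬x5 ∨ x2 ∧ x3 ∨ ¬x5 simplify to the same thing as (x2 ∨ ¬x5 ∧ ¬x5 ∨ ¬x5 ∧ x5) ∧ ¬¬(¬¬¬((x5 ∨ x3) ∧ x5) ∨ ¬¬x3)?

E1: x2 ∧ x3 ∨ ¬x5 ∨ x2 ∧ x3 ∨ ¬x5
    = x2 ∧ x3 ∨ ¬x5   — idempotence
E2: (x2 ∨ ¬x5 ∧ ¬x5 ∨ ¬x5 ∧ x5) ∧ ¬¬(¬¬¬((x5 ∨ x3) ∧ x5) ∨ ¬¬x3)
    = (x2 ∨ ¬x5) ∧ ¬¬(¬¬¬((x5 ∨ x3) ∧ x5) ∨ ¬¬x3)   — distribution
    = (x2 ∨ ¬x5) ∧ ¬(¬¬((x5 ∨ x3) ∧ x5) ∧ ¬x3)   — De Morgan
    = (x2 ∨ ¬x5) ∧ (¬((x5 ∨ x3) ∧ x5) ∨ x3)   — De Morgan
    = (x2 ∨ ¬x5) ∧ (¬x5 ∨ x3)   — absorption
    = x2 ∧ x3 ∨ ¬x5   — distribution
Both reduce to x2 ∧ x3 ∨ ¬x5, so they are equivalent.

Yes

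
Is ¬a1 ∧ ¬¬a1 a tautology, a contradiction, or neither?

contradiction

¬a1 ∧ ¬¬a1
= ¬a1 ∧ a1   [double negation]
= False   [complement]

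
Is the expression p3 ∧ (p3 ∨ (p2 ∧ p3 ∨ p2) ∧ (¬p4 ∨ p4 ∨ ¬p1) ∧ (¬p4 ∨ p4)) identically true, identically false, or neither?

neither

p3 ∧ (p3 ∨ (p2 ∧ p3 ∨ p2) ∧ (¬p4 ∨ p4 ∨ ¬p1) ∧ (¬p4 ∨ p4))
= p3 ∧ (p3 ∨ (p2 ∧ p3 ∨ p2) ∧ (¬p4 ∨ p4))
= p3 ∧ (p3 ∨ p2 ∧ p3 ∨ p2)
= p3 ∧ (p3 ∨ p2)
= p3
This depends on p3, so it is not a constant.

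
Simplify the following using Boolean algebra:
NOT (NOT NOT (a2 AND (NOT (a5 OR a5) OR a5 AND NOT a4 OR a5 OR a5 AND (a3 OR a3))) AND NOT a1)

NOT a2 OR a1

NOT (NOT NOT (a2 AND (NOT (a5 OR a5) OR a5 AND NOT a4 OR a5 OR a5 AND (a3 OR a3))) AND NOT a1)
= NOT (NOT NOT (a2 AND (NOT (a5 OR a5) OR a5 OR a5 AND (a3 OR a3))) AND NOT a1)   (absorption)
= NOT (NOT NOT (a2 AND (NOT a5 OR a5 OR a5 AND (a3 OR a3))) AND NOT a1)   (idempotence)
= NOT (NOT NOT (a2 AND (NOT a5 OR a5 OR a5 AND a3)) AND NOT a1)   (idempotence)
= NOT (NOT NOT (a2 AND (NOT a5 OR a5)) AND NOT a1)   (absorption)
= NOT (NOT NOT a2 AND NOT a1)   (complement / identity)
= NOT a2 OR a1   (De Morgan)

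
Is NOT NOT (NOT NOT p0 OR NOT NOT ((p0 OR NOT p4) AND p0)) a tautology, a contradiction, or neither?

NOT NOT (NOT NOT p0 OR NOT NOT ((p0 OR NOT p4) AND p0))
= NOT NOT (NOT NOT p0 OR NOT NOT p0)   — absorption
= NOT NOT NOT NOT p0   — idempotence
= NOT NOT p0   — double negation
= p0   — double negation
This depends on p0, so it is not a constant.

neither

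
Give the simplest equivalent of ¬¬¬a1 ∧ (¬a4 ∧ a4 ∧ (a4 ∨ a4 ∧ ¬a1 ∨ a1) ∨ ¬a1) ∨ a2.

¬a1 ∨ a2

¬¬¬a1 ∧ (¬a4 ∧ a4 ∧ (a4 ∨ a4 ∧ ¬a1 ∨ a1) ∨ ¬a1) ∨ a2
= ¬¬¬a1 ∧ (¬a4 ∧ a4 ∧ (a4 ∨ a1) ∨ ¬a1) ∨ a2   — absorption
= ¬a1 ∧ (¬a4 ∧ a4 ∧ (a4 ∨ a1) ∨ ¬a1) ∨ a2   — double negation
= ¬a1 ∧ (¬a4 ∧ a4 ∨ ¬a1) ∨ a2   — absorption
= ¬a1 ∧ ¬a1 ∨ a2   — complement / identity
= ¬a1 ∨ a2   — idempotence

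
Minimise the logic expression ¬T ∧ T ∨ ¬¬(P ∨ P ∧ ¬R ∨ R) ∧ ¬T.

(P ∨ R) ∧ ¬T

¬T ∧ T ∨ ¬¬(P ∨ P ∧ ¬R ∨ R) ∧ ¬T
= ¬¬(P ∨ P ∧ ¬R ∨ R) ∧ ¬T   [complement / identity]
= ¬¬(P ∨ R) ∧ ¬T   [absorption]
= (P ∨ R) ∧ ¬T   [double negation]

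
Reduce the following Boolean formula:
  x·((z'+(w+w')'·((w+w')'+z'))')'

x·z'

x·((z'+(w+w')'·((w+w')'+z'))')'
= x·((z'+(w+w')')')'   — absorption
= x·(z·(w+w'))'   — De Morgan
= x·z'   — complement / identity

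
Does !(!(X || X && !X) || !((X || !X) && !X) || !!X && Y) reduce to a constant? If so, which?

yes, False

!(!(X || X && !X) || !((X || !X) && !X) || !!X && Y)
= !(!(X || X && !X) || !!X || !!X && Y)   — complement / identity
= !(!(X || X && !X) || !!X)   — absorption
= (X || X && !X) && !X   — De Morgan
= X && !X   — complement / identity
= false   — complement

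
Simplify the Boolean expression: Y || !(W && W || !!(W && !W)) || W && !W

Y || !W

Y || !(W && W || !!(W && !W)) || W && !W
= Y || !(W && W || !!(W && !W))   — complement / identity
= Y || !(W && W || W && !W)   — double negation
= Y || !W   — distribution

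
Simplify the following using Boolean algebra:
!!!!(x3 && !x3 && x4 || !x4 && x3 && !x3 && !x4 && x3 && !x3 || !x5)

!x5

!!!!(x3 && !x3 && x4 || !x4 && x3 && !x3 && !x4 && x3 && !x3 || !x5)
= !!!!(x3 && !x3 && x4 || !x4 && x3 && !x3 || !x5)   (idempotence)
= !!!!(x3 && !x3 || !x5)   (distribution)
= !!!!!x5   (complement / identity)
= !!!x5   (double negation)
= !x5   (double negation)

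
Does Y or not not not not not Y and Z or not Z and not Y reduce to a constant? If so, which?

yes, True

Y or not not not not not Y and Z or not Z and not Y
= Y or not not not Y and Z or not Z and not Y   [double negation]
= Y or not Y and Z or not Z and not Y   [double negation]
= Y or not Y   [distribution]
= True   [complement]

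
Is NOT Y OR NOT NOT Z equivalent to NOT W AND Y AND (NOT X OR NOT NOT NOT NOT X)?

No

E1: NOT Y OR NOT NOT Z
    = NOT Y OR Z   (double negation)
E2: NOT W AND Y AND (NOT X OR NOT NOT NOT NOT X)
    = NOT W AND Y AND (NOT X OR NOT NOT X)   (double negation)
    = NOT W AND Y AND (NOT X OR X)   (double negation)
    = NOT W AND Y   (complement / identity)
These differ: at W=1, X=0, Y=0, Z=1, E1 = 1 but E2 = 0.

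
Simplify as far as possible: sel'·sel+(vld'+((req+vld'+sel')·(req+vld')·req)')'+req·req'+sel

sel'·sel+(vld'+((req+vld'+sel')·(req+vld')·req)')'+req·req'+sel
= sel'·sel+(vld'+((req+vld')·req)')'+req·req'+sel   — absorption
= (vld'+((req+vld')·req)')'+req·req'+sel   — complement / identity
= (vld'+req')'+req·req'+sel   — absorption
= (vld'+req')'+sel   — complement / identity
= vld·req+sel   — De Morgan

vld·req+sel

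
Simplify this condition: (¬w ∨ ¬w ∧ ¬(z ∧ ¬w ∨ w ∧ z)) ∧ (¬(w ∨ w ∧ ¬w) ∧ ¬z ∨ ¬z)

(¬w ∨ ¬w ∧ ¬(z ∧ ¬w ∨ w ∧ z)) ∧ (¬(w ∨ w ∧ ¬w) ∧ ¬z ∨ ¬z)
= (¬w ∨ ¬w ∧ ¬(z ∧ ¬w ∨ w ∧ z)) ∧ (¬w ∧ ¬z ∨ ¬z)   (complement / identity)
= (¬w ∨ ¬w ∧ ¬((¬w ∨ w) ∧ z)) ∧ (¬w ∧ ¬z ∨ ¬z)   (distribution)
= (¬w ∨ ¬w ∧ ¬z) ∧ (¬w ∧ ¬z ∨ ¬z)   (complement / identity)
= ¬w ∧ ¬z ∨ ¬w ∧ ¬z   (distribution)
= ¬w ∧ ¬z   (idempotence)

¬w ∧ ¬z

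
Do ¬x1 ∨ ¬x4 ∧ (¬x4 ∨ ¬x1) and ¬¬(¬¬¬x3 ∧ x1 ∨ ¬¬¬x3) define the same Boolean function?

No

E1: ¬x1 ∨ ¬x4 ∧ (¬x4 ∨ ¬x1)
    = ¬x1 ∨ ¬x4   [absorption]
E2: ¬¬(¬¬¬x3 ∧ x1 ∨ ¬¬¬x3)
    = ¬¬¬¬¬x3   [absorption]
    = ¬¬¬x3   [double negation]
    = ¬x3   [double negation]
These differ: at x1=0, x3=1, x4=1, E1 = 1 but E2 = 0.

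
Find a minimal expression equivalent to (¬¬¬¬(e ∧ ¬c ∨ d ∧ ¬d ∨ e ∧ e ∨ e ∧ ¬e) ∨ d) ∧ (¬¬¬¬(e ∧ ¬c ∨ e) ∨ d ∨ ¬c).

(¬¬¬¬(e ∧ ¬c ∨ d ∧ ¬d ∨ e ∧ e ∨ e ∧ ¬e) ∨ d) ∧ (¬¬¬¬(e ∧ ¬c ∨ e) ∨ d ∨ ¬c)
= (¬¬¬¬(e ∧ ¬c ∨ d ∧ ¬d ∨ e) ∨ d) ∧ (¬¬¬¬(e ∧ ¬c ∨ e) ∨ d ∨ ¬c)   — distribution
= (¬¬¬¬(e ∧ ¬c ∨ e) ∨ d) ∧ (¬¬¬¬(e ∧ ¬c ∨ e) ∨ d ∨ ¬c)   — complement / identity
= ¬¬¬¬(e ∧ ¬c ∨ e) ∨ d   — absorption
= ¬¬¬¬e ∨ d   — absorption
= ¬¬e ∨ d   — double negation
= e ∨ d   — double negation

e ∨ d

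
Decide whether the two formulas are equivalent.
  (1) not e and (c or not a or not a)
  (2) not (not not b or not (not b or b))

E1: not e and (c or not a or not a)
    = not e and (c or not a)   (idempotence)
E2: not (not not b or not (not b or b))
    = not b and (not b or b)   (De Morgan)
    = not b   (complement / identity)
These differ: at a=0, b=0, c=0, e=1, E1 = 0 but E2 = 1.

No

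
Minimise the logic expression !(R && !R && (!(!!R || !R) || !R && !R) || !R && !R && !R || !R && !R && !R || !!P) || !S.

R && !P || !S

!(R && !R && (!(!!R || !R) || !R && !R) || !R && !R && !R || !R && !R && !R || !!P) || !S
= !(R && !R && (!R && R || !R && !R) || !R && !R && !R || !R && !R && !R || !!P) || !S
= !(R && !R && !R || !R && !R && !R || !R && !R && !R || !!P) || !S
= !(R && !R && !R || !R && !R && !R || !!P) || !S
= !(!R && !R || !!P) || !S
= !(!R || !!P) || !S
= R && !P || !S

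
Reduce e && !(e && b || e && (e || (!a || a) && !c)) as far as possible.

false

e && !(e && b || e && (e || (!a || a) && !c))
= e && !(e && b || e && (e || !c))
= e && !(e && b || e)
= e && !e
= false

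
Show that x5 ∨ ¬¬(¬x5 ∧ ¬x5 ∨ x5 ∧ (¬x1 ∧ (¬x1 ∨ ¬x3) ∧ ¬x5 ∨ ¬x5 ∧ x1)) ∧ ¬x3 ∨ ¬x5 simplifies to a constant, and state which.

x5 ∨ ¬¬(¬x5 ∧ ¬x5 ∨ x5 ∧ (¬x1 ∧ (¬x1 ∨ ¬x3) ∧ ¬x5 ∨ ¬x5 ∧ x1)) ∧ ¬x3 ∨ ¬x5
= x5 ∨ ¬¬(¬x5 ∧ ¬x5 ∨ x5 ∧ (¬x1 ∧ ¬x5 ∨ ¬x5 ∧ x1)) ∧ ¬x3 ∨ ¬x5
= x5 ∨ ¬¬(¬x5 ∧ ¬x5 ∨ x5 ∧ ¬x5) ∧ ¬x3 ∨ ¬x5
= x5 ∨ ¬¬¬x5 ∧ ¬x3 ∨ ¬x5
= x5 ∨ ¬x5 ∧ ¬x3 ∨ ¬x5
= x5 ∨ ¬x5
= True

True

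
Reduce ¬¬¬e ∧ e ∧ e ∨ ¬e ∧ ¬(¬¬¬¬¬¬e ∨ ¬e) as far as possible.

¬¬¬e ∧ e ∧ e ∨ ¬e ∧ ¬(¬¬¬¬¬¬e ∨ ¬e)
= ¬¬¬e ∧ e ∧ e ∨ ¬e ∧ ¬¬¬¬¬e ∧ e   [De Morgan]
= ¬¬¬e ∧ e ∧ e ∨ ¬e ∧ ¬¬¬e ∧ e   [double negation]
= ¬¬¬e ∧ e   [distribution]
= ¬e ∧ e   [double negation]
= False   [complement]

False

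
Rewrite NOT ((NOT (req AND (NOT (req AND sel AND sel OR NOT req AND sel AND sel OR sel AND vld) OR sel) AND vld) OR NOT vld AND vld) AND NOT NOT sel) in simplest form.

NOT ((NOT (req AND (NOT (req AND sel AND sel OR NOT req AND sel AND sel OR sel AND vld) OR sel) AND vld) OR NOT vld AND vld) AND NOT NOT sel)
= NOT (NOT (req AND (NOT (req AND sel AND sel OR NOT req AND sel AND sel OR sel AND vld) OR sel) AND vld) AND NOT NOT sel)
= NOT (NOT (req AND (NOT (sel AND sel OR sel AND vld) OR sel) AND vld) AND NOT NOT sel)
= NOT (NOT (req AND (NOT (sel OR sel AND vld) OR sel) AND vld) AND NOT NOT sel)
= req AND (NOT (sel OR sel AND vld) OR sel) AND vld OR NOT sel
= req AND (NOT sel OR sel) AND vld OR NOT sel
= req AND vld OR NOT sel

req AND vld OR NOT sel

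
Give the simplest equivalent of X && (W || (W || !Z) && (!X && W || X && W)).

X && (W || (W || !Z) && (!X && W || X && W))
= X && (W || (W || !Z) && W)
= X && (W || W)
= X && W

X && W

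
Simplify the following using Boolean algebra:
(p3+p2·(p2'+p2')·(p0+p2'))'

(p3+p2·(p2'+p2')·(p0+p2'))'
= (p3+p2·(p2'+p2'·p0))'   (distribution)
= (p3+p2·p2')'   (absorption)
= p3'   (complement / identity)

p3'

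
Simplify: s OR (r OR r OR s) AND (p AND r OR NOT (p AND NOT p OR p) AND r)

s OR r

s OR (r OR r OR s) AND (p AND r OR NOT (p AND NOT p OR p) AND r)
= s OR (r OR r OR s) AND (p AND r OR NOT p AND r)   — complement / identity
= s OR (r OR s) AND (p AND r OR NOT p AND r)   — idempotence
= s OR (r OR s) AND r   — distribution
= s OR r   — absorption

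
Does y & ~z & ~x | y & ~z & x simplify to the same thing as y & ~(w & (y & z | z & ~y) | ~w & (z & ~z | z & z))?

E1: y & ~z & ~x | y & ~z & x
    = y & ~z   — distribution
E2: y & ~(w & (y & z | z & ~y) | ~w & (z & ~z | z & z))
    = y & ~(w & (y & z | z & ~y) | ~w & z)   — distribution
    = y & ~(w & z | ~w & z)   — distribution
    = y & ~z   — distribution
Both reduce to y & ~z, so they are equivalent.

Yes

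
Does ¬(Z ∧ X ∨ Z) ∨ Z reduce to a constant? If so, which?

yes, True

¬(Z ∧ X ∨ Z) ∨ Z
= ¬Z ∨ Z   [absorption]
= True   [complement]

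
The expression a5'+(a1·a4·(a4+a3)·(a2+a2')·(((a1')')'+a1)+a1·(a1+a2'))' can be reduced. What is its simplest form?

a5'+a1'

a5'+(a1·a4·(a4+a3)·(a2+a2')·(((a1')')'+a1)+a1·(a1+a2'))'
= a5'+(a1·a4·(a4+a3)·(a2+a2')·(((a1')')'+a1)+a1)'
= a5'+(a1·a4·(a4+a3)·(((a1')')'+a1)+a1)'
= a5'+(a1·a4·(((a1')')'+a1)+a1)'
= a5'+(a1·a4·(a1'+a1)+a1)'
= a5'+(a1·a4+a1)'
= a5'+a1'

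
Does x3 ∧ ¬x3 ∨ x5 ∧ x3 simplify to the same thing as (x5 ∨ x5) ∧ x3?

E1: x3 ∧ ¬x3 ∨ x5 ∧ x3
    = x5 ∧ x3   — complement / identity
E2: (x5 ∨ x5) ∧ x3
    = x5 ∧ x3   — idempotence
Both reduce to x5 ∧ x3, so they are equivalent.

Yes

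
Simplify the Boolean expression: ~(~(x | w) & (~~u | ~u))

x | w

~(~(x | w) & (~~u | ~u))
= ~(~(x | w) & (u | ~u))   — double negation
= ~~(x | w)   — complement / identity
= x | w   — double negation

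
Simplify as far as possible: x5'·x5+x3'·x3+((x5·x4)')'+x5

x5

x5'·x5+x3'·x3+((x5·x4)')'+x5
= x5'·x5+((x5·x4)')'+x5   [complement / identity]
= x5'·x5+x5·x4+x5   [double negation]
= x5·x4+x5   [complement / identity]
= x5   [absorption]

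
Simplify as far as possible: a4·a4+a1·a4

a4

a4·a4+a1·a4
= (a4+a1)·a4   — distribution
= a4   — absorption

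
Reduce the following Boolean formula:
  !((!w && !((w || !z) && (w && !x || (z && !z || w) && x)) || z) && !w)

!((!w && !((w || !z) && (w && !x || (z && !z || w) && x)) || z) && !w)
= !((!w && !((w || !z) && (w && !x || w && x)) || z) && !w)   (complement / identity)
= !((!w && !((w || !z) && w) || z) && !w)   (distribution)
= !((!w && !w || z) && !w)   (absorption)
= !((!w || z) && !w)   (idempotence)
= !!w   (absorption)
= w   (double negation)

w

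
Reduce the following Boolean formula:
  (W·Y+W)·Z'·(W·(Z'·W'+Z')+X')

(W·Y+W)·Z'·(W·(Z'·W'+Z')+X')
= (W·Y+W)·Z'·(W·Z'+X')   — absorption
= W·Z'·(W·Z'+X')   — absorption
= W·Z'   — absorption

W·Z'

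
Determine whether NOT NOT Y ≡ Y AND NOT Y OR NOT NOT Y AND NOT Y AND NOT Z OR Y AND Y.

E1: NOT NOT Y
    = Y
E2: Y AND NOT Y OR NOT NOT Y AND NOT Y AND NOT Z OR Y AND Y
    = Y AND NOT Y OR Y AND NOT Y AND NOT Z OR Y AND Y
    = Y AND NOT Y OR Y AND Y
    = Y
Both reduce to Y, so they are equivalent.

Yes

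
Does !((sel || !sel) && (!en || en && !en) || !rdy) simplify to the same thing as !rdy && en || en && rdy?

No

E1: !((sel || !sel) && (!en || en && !en) || !rdy)
    = !((sel || !sel) && !en || !rdy)   — complement / identity
    = !(!en || !rdy)   — complement / identity
    = en && rdy   — De Morgan
E2: !rdy && en || en && rdy
    = en   — distribution
These differ: at en=1, rdy=0, sel=0, E1 = 0 but E2 = 1.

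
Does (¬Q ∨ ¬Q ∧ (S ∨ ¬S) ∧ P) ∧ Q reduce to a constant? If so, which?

yes, False

(¬Q ∨ ¬Q ∧ (S ∨ ¬S) ∧ P) ∧ Q
= (¬Q ∨ ¬Q ∧ P) ∧ Q
= ¬Q ∧ Q
= False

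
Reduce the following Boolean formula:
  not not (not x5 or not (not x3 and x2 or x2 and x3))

not not (not x5 or not (not x3 and x2 or x2 and x3))
= not not (not x5 or not x2)   (distribution)
= not x5 or not x2   (double negation)

not x5 or not x2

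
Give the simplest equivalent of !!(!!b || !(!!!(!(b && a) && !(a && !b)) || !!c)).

!!(!!b || !(!!!(!(b && a) && !(a && !b)) || !!c))
= !!(!!b || !(!!(b && a || a && !b) || !!c))   [De Morgan]
= !!b || !(!!(b && a || a && !b) || !!c)   [double negation]
= !!b || !(b && a || a && !b) && !c   [De Morgan]
= b || !(b && a || a && !b) && !c   [double negation]
= b || !a && !c   [distribution]

b || !a && !c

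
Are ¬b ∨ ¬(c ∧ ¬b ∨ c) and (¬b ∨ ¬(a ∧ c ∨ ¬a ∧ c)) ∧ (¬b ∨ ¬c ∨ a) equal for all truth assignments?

E1: ¬b ∨ ¬(c ∧ ¬b ∨ c)
    = ¬b ∨ ¬c   (absorption)
E2: (¬b ∨ ¬(a ∧ c ∨ ¬a ∧ c)) ∧ (¬b ∨ ¬c ∨ a)
    = (¬b ∨ ¬c) ∧ (¬b ∨ ¬c ∨ a)   (distribution)
    = ¬b ∨ ¬c   (absorption)
Both reduce to ¬b ∨ ¬c, so they are equivalent.

Yes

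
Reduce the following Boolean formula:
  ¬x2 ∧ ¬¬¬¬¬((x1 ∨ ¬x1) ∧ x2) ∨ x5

¬x2 ∨ x5

¬x2 ∧ ¬¬¬¬¬((x1 ∨ ¬x1) ∧ x2) ∨ x5
= ¬x2 ∧ ¬¬¬¬¬x2 ∨ x5
= ¬x2 ∧ ¬¬¬x2 ∨ x5
= ¬x2 ∧ ¬x2 ∨ x5
= ¬x2 ∨ x5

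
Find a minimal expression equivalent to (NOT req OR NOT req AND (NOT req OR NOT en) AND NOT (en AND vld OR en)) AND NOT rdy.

NOT req AND NOT rdy

(NOT req OR NOT req AND (NOT req OR NOT en) AND NOT (en AND vld OR en)) AND NOT rdy
= (NOT req OR NOT req AND NOT (en AND vld OR en)) AND NOT rdy   [absorption]
= (NOT req OR NOT req AND NOT en) AND NOT rdy   [absorption]
= NOT req AND NOT rdy   [absorption]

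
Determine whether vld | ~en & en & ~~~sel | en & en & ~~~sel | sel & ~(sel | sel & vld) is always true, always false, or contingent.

contingent

vld | ~en & en & ~~~sel | en & en & ~~~sel | sel & ~(sel | sel & vld)
= vld | en & ~~~sel | sel & ~(sel | sel & vld)   (distribution)
= vld | en & ~sel | sel & ~(sel | sel & vld)   (double negation)
= vld | en & ~sel | sel & ~sel   (absorption)
= vld | en & ~sel   (complement / identity)
This depends on en, sel, vld, so it is not a constant.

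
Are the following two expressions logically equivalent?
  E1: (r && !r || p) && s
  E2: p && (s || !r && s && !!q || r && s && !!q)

E1: (r && !r || p) && s
    = p && s
E2: p && (s || !r && s && !!q || r && s && !!q)
    = p && (s || s && !!q)
    = p && (s || s && q)
    = p && s
Both reduce to p && s, so they are equivalent.

Yes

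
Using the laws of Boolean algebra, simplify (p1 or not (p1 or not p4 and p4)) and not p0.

not p0

(p1 or not (p1 or not p4 and p4)) and not p0
= (p1 or not p1) and not p0   — complement / identity
= not p0   — complement / identity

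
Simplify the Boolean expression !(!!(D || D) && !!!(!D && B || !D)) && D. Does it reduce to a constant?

false

!(!!(D || D) && !!!(!D && B || !D)) && D
= !(!!(D || D) && !(!D && B || !D)) && D   (double negation)
= !(!!D && !(!D && B || !D)) && D   (idempotence)
= (!D || !D && B || !D) && D   (De Morgan)
= (!D || !D) && D   (absorption)
= !D && D   (idempotence)
= false   (complement)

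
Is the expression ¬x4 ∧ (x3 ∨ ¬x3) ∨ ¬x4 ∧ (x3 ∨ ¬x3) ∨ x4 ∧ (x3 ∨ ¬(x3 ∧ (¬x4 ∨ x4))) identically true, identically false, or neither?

identically true

¬x4 ∧ (x3 ∨ ¬x3) ∨ ¬x4 ∧ (x3 ∨ ¬x3) ∨ x4 ∧ (x3 ∨ ¬(x3 ∧ (¬x4 ∨ x4)))
= ¬x4 ∧ (x3 ∨ ¬x3) ∨ x4 ∧ (x3 ∨ ¬(x3 ∧ (¬x4 ∨ x4)))   (idempotence)
= ¬x4 ∧ (x3 ∨ ¬x3) ∨ x4 ∧ (x3 ∨ ¬x3)   (complement / identity)
= x3 ∨ ¬x3   (distribution)
= True   (complement)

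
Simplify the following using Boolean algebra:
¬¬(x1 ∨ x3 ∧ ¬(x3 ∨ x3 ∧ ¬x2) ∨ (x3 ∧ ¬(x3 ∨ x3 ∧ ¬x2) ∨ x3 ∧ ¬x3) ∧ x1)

¬¬(x1 ∨ x3 ∧ ¬(x3 ∨ x3 ∧ ¬x2) ∨ (x3 ∧ ¬(x3 ∨ x3 ∧ ¬x2) ∨ x3 ∧ ¬x3) ∧ x1)
= ¬¬(x1 ∨ x3 ∧ ¬(x3 ∨ x3 ∧ ¬x2) ∨ x3 ∧ ¬(x3 ∨ x3 ∧ ¬x2) ∧ x1)   — complement / identity
= ¬¬(x1 ∨ x3 ∧ ¬(x3 ∨ x3 ∧ ¬x2))   — absorption
= ¬¬(x1 ∨ x3 ∧ ¬x3)   — absorption
= ¬¬x1   — complement / identity
= x1   — double negation

x1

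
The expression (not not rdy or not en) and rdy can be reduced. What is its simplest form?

rdy

(not not rdy or not en) and rdy
= (rdy or not en) and rdy
= rdy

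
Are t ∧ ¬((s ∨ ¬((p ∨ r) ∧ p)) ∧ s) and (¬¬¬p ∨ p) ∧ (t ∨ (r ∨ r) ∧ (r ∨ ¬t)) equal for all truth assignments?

No

E1: t ∧ ¬((s ∨ ¬((p ∨ r) ∧ p)) ∧ s)
    = t ∧ ¬((s ∨ ¬p) ∧ s)   — absorption
    = t ∧ ¬s   — absorption
E2: (¬¬¬p ∨ p) ∧ (t ∨ (r ∨ r) ∧ (r ∨ ¬t))
    = (¬p ∨ p) ∧ (t ∨ (r ∨ r) ∧ (r ∨ ¬t))   — double negation
    = (¬p ∨ p) ∧ (t ∨ r ∨ r ∧ ¬t)   — distribution
    = (¬p ∨ p) ∧ (t ∨ r)   — absorption
    = t ∨ r   — complement / identity
These differ: at p=1, r=1, s=1, t=0, E1 = 0 but E2 = 1.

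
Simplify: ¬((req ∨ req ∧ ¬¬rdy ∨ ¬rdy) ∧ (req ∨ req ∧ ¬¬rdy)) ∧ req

False

¬((req ∨ req ∧ ¬¬rdy ∨ ¬rdy) ∧ (req ∨ req ∧ ¬¬rdy)) ∧ req
= ¬(req ∨ req ∧ ¬¬rdy) ∧ req   — absorption
= ¬(req ∨ req ∧ rdy) ∧ req   — double negation
= ¬req ∧ req   — absorption
= False   — complement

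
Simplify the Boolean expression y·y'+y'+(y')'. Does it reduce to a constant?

y·y'+y'+(y')'
= y'+(y')'   — complement / identity
= y'+y   — double negation
= 1   — complement

1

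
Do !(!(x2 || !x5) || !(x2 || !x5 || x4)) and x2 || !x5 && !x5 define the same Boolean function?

Yes

E1: !(!(x2 || !x5) || !(x2 || !x5 || x4))
    = (x2 || !x5) && (x2 || !x5 || x4)   — De Morgan
    = x2 || !x5   — absorption
E2: x2 || !x5 && !x5
    = x2 || !x5   — idempotence
Both reduce to x2 || !x5, so they are equivalent.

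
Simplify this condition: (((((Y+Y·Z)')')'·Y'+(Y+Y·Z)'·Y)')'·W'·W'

(((((Y+Y·Z)')')'·Y'+(Y+Y·Z)'·Y)')'·W'·W'
= (((Y+Y·Z)'·Y'+(Y+Y·Z)'·Y)')'·W'·W'   [double negation]
= (((Y+Y·Z)')')'·W'·W'   [distribution]
= (Y+Y·Z)'·W'·W'   [double negation]
= (Y+Y·Z)'·W'   [idempotence]
= Y'·W'   [absorption]

Y'·W'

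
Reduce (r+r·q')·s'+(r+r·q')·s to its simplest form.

(r+r·q')·s'+(r+r·q')·s
= r+r·q'   [distribution]
= r   [absorption]

r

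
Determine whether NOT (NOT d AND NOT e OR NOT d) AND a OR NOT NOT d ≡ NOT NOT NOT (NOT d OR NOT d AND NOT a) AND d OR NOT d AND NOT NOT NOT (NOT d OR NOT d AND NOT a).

E1: NOT (NOT d AND NOT e OR NOT d) AND a OR NOT NOT d
    = NOT NOT d AND a OR NOT NOT d
    = NOT NOT d
    = d
E2: NOT NOT NOT (NOT d OR NOT d AND NOT a) AND d OR NOT d AND NOT NOT NOT (NOT d OR NOT d AND NOT a)
    = NOT NOT NOT (NOT d OR NOT d AND NOT a)
    = NOT (NOT d OR NOT d AND NOT a)
    = NOT NOT d
    = d
Both reduce to d, so they are equivalent.

Yes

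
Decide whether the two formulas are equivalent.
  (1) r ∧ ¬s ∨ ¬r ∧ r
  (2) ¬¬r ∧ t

No

E1: r ∧ ¬s ∨ ¬r ∧ r
    = r ∧ ¬s   — complement / identity
E2: ¬¬r ∧ t
    = r ∧ t   — double negation
These differ: at r=1, s=0, t=0, E1 = 1 but E2 = 0.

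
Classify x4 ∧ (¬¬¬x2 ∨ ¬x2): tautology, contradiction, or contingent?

x4 ∧ (¬¬¬x2 ∨ ¬x2)
= x4 ∧ (¬x2 ∨ ¬x2)   (double negation)
= x4 ∧ ¬x2   (idempotence)
This depends on x2, x4, so it is not a constant.

contingent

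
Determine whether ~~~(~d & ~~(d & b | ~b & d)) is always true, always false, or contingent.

always true

~~~(~d & ~~(d & b | ~b & d))
= ~~(d | ~(d & b | ~b & d))
= ~~(d | ~d)
= d | ~d
= 1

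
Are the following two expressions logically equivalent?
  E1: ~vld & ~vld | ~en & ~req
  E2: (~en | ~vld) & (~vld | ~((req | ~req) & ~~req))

Yes

E1: ~vld & ~vld | ~en & ~req
    = ~vld | ~en & ~req   — idempotence
E2: (~en | ~vld) & (~vld | ~((req | ~req) & ~~req))
    = ~vld | ~en & ~((req | ~req) & ~~req)   — distribution
    = ~vld | ~en & ~~~req   — complement / identity
    = ~vld | ~en & ~req   — double negation
Both reduce to ~vld | ~en & ~req, so they are equivalent.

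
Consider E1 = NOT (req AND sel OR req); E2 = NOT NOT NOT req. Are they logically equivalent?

E1: NOT (req AND sel OR req)
    = NOT req
E2: NOT NOT NOT req
    = NOT req
Both reduce to NOT req, so they are equivalent.

Yes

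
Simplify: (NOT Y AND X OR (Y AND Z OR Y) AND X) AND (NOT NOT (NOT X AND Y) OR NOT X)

(NOT Y AND X OR (Y AND Z OR Y) AND X) AND (NOT NOT (NOT X AND Y) OR NOT X)
= (NOT Y AND X OR Y AND X) AND (NOT NOT (NOT X AND Y) OR NOT X)   — absorption
= (NOT Y AND X OR Y AND X) AND (NOT X AND Y OR NOT X)   — double negation
= X AND (NOT X AND Y OR NOT X)   — distribution
= X AND NOT X   — absorption
= FALSE   — complement

FALSE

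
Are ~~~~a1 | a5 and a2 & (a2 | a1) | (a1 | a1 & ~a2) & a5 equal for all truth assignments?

No

E1: ~~~~a1 | a5
    = ~~a1 | a5   — double negation
    = a1 | a5   — double negation
E2: a2 & (a2 | a1) | (a1 | a1 & ~a2) & a5
    = a2 & (a2 | a1) | a1 & a5   — absorption
    = a2 | a1 & a5   — absorption
These differ: at a1=0, a2=0, a5=1, E1 = 1 but E2 = 0.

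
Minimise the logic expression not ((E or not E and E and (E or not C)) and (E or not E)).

not E

not ((E or not E and E and (E or not C)) and (E or not E))
= not (E or not E and E and (E or not C))   — complement / identity
= not (E or not E and E)   — absorption
= not E   — complement / identity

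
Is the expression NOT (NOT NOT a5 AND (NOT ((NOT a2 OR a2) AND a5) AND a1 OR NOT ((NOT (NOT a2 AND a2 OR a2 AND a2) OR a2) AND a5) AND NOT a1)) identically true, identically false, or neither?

NOT (NOT NOT a5 AND (NOT ((NOT a2 OR a2) AND a5) AND a1 OR NOT ((NOT (NOT a2 AND a2 OR a2 AND a2) OR a2) AND a5) AND NOT a1))
= NOT (NOT NOT a5 AND (NOT ((NOT a2 OR a2) AND a5) AND a1 OR NOT ((NOT a2 OR a2) AND a5) AND NOT a1))   — distribution
= NOT (NOT NOT a5 AND NOT ((NOT a2 OR a2) AND a5))   — distribution
= NOT (NOT NOT a5 AND NOT a5)   — complement / identity
= NOT a5 OR a5   — De Morgan
= TRUE   — complement

identically true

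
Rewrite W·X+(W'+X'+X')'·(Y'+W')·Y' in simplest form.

W·X+(W'+X'+X')'·(Y'+W')·Y'
= W·X+(W'+X')'·(Y'+W')·Y'
= W·X+W·X·(Y'+W')·Y'
= W·X+W·X·Y'
= W·X

W·X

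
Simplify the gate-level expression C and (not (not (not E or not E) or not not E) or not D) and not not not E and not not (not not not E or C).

C and not E

C and (not (not (not E or not E) or not not E) or not D) and not not not E and not not (not not not E or C)
= C and (not (not not E or not not E) or not D) and not not not E and not not (not not not E or C)   [idempotence]
= C and (not (not not E or not not E) or not D) and not not not E and (not not not E or C)   [double negation]
= C and (not not not E or not D) and not not not E and (not not not E or C)   [idempotence]
= C and (not not not E or not D) and not not not E   [absorption]
= C and not not not E   [absorption]
= C and not E   [double negation]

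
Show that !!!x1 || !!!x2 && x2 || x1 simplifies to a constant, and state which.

true

!!!x1 || !!!x2 && x2 || x1
= !!!x1 || !x2 && x2 || x1
= !x1 || !x2 && x2 || x1
= !x1 || x1
= true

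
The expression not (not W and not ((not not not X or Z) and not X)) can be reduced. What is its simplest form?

not (not W and not ((not not not X or Z) and not X))
= W or (not not not X or Z) and not X   (De Morgan)
= W or (not X or Z) and not X   (double negation)
= W or not X   (absorption)

W or not X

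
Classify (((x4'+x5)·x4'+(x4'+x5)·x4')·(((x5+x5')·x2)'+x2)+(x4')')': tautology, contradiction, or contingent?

contradiction

(((x4'+x5)·x4'+(x4'+x5)·x4')·(((x5+x5')·x2)'+x2)+(x4')')'
= ((x4'+x5)·x4'·(((x5+x5')·x2)'+x2)+(x4')')'
= ((x4'+x5)·x4'·(x2'+x2)+(x4')')'
= ((x4'+x5)·x4'+(x4')')'
= (x4'+(x4')')'
= x4·x4'
= 0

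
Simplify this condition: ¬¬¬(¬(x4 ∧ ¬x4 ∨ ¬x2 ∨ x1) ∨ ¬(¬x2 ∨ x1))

¬¬¬(¬(x4 ∧ ¬x4 ∨ ¬x2 ∨ x1) ∨ ¬(¬x2 ∨ x1))
= ¬¬¬(¬(¬x2 ∨ x1) ∨ ¬(¬x2 ∨ x1))   (complement / identity)
= ¬¬((¬x2 ∨ x1) ∧ (¬x2 ∨ x1))   (De Morgan)
= ¬¬(¬x2 ∨ x1)   (idempotence)
= ¬x2 ∨ x1   (double negation)

¬x2 ∨ x1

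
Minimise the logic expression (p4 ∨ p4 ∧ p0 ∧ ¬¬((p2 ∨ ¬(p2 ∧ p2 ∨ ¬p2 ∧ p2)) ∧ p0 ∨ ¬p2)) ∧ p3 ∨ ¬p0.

p4 ∧ p3 ∨ ¬p0

(p4 ∨ p4 ∧ p0 ∧ ¬¬((p2 ∨ ¬(p2 ∧ p2 ∨ ¬p2 ∧ p2)) ∧ p0 ∨ ¬p2)) ∧ p3 ∨ ¬p0
= (p4 ∨ p4 ∧ p0 ∧ ¬¬((p2 ∨ ¬p2) ∧ p0 ∨ ¬p2)) ∧ p3 ∨ ¬p0   [distribution]
= (p4 ∨ p4 ∧ p0 ∧ ¬¬(p0 ∨ ¬p2)) ∧ p3 ∨ ¬p0   [complement / identity]
= (p4 ∨ p4 ∧ p0 ∧ (p0 ∨ ¬p2)) ∧ p3 ∨ ¬p0   [double negation]
= (p4 ∨ p4 ∧ p0) ∧ p3 ∨ ¬p0   [absorption]
= p4 ∧ p3 ∨ ¬p0   [absorption]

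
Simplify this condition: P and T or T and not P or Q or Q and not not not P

T or Q

P and T or T and not P or Q or Q and not not not P
= P and T or T and not P or Q or Q and not P   (double negation)
= T or Q or Q and not P   (distribution)
= T or Q   (absorption)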